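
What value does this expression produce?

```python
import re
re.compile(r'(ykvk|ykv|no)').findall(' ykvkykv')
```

['ykvk', 'ykv']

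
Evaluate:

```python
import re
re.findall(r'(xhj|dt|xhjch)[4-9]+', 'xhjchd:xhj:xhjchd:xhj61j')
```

['xhj']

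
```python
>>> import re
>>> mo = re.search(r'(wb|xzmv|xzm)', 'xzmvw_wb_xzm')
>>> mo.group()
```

'xzmv'

The regex engine tests alternatives in the order written; an earlier branch that matches wins even if a later one would match more.
The match spans [0:4] → 'xzmv'.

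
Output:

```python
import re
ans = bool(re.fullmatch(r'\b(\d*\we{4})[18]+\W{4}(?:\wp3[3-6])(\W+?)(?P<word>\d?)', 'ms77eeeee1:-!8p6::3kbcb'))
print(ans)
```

False

`re.fullmatch` is like wrapping the pattern in `^…$` (in single-line mode).
Here the string isn't matched end-to-end, so the call returns None, and `bool(None)` is False.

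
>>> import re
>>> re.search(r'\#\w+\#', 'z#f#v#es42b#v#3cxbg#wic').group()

`re.search` tries every starting position until one works.
The match spans [1:4] → '#f#'.

'#f#'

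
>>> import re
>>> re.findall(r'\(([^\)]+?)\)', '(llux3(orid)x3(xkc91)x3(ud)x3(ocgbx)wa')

Matches: at [0:12] match '(llux3(orid)', group 1 = 'llux3(orid'; at [14:21] match '(xkc91)', group 1 = 'xkc91'; at [23:27] match '(ud)', group 1 = 'ud'; at [29:36] match '(ocgbx)', group 1 = 'ocgbx'.
With a single group, `findall` returns only what that group captured — 4 items.

['llux3(orid', 'xkc91', 'ud', 'ocgbx']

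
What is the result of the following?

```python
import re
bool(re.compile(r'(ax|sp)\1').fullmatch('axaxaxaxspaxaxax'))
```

After group 1 captures some text, `\1` only succeeds where that same text appears again.
`re.fullmatch` is like wrapping the pattern in `^…$` (in single-line mode).
Here the pattern can't cover the whole string, so the call returns None, and `bool(None)` is False.

False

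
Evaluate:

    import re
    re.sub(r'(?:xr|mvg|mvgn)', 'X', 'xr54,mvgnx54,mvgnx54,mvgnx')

The regex engine tests alternatives in the order written; an earlier branch that matches wins even if a later one would match more.
Matches: at [0:2] → 'xr'; at [5:8] → 'mvg'; at [13:16] → 'mvg'; at [21:24] → 'mvg'.
Each match is replaced by 'X'.

'X54,Xnx54,Xnx54,Xnx'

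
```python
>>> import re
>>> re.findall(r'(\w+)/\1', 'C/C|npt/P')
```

['C']

The backreference `\1` re-matches whatever the first group consumed, character for character.
Scanning left to right: at [0:3] match 'C/C', group 1 = 'C'.
One capturing group, so `findall` returns just the captured substring from the one match — 1 in all.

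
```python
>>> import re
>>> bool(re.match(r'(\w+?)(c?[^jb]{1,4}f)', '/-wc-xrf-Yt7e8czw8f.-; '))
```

The pattern matches one or more of a word character (lazy) (captured); then optionally the literal 'c', then 1 to 4 of any character except [jb], then the literal 'f' (captured).
With `match`, the pattern is implicitly anchored at the beginning.
Here position 0 doesn't satisfy it, so the call returns None, and `bool(None)` is False.

False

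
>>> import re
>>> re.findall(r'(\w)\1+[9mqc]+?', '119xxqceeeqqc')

['1', 'x', 'e']

`\1` is not a pattern — it's the concrete string captured by group 1, re-applied verbatim.
Scanning left to right: at [0:3] match '119', group 1 = '1'; at [3:6] match 'xxq', group 1 = 'x'; at [7:11] match 'eeeq', group 1 = 'e'.
With a single group, `findall` returns only what that group captured — 3 items.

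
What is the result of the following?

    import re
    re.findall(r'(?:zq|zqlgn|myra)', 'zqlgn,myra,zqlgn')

['zq', 'myra', 'zq']

Alternation isn't longest-match — the leftmost alternative that fits at this position is chosen.
No capturing groups, so `findall` returns the 3 full match strings.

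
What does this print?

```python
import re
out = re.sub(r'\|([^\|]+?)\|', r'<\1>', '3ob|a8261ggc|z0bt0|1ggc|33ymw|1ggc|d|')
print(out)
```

3ob<a8261ggc>z0bt0<1ggc>33ymw<1ggc>d|

`\1` in the replacement pulls in group 1's text for each match.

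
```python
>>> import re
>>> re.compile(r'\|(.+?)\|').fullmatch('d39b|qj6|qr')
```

None

For `fullmatch`, every character of the input must be accounted for by the pattern.
Here the string isn't matched end-to-end, so the call returns None.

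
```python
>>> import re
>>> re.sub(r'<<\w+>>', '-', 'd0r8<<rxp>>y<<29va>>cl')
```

'd0r8-y-cl'

Matches: at [4:11] → '<<rxp>>'; at [12:20] → '<<29va>>'.
Each match is replaced by '-'.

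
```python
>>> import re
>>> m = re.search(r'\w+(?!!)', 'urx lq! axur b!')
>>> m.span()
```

(0, 3)

A negative assertion filters positions out without eating any characters.
`re.search` tries every starting position until one works.
The match spans [0:3] → 'urx'.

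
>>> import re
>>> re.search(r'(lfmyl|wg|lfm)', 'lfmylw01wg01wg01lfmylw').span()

Alternation isn't longest-match — the leftmost alternative that fits at this position is chosen.
`search` walks the string left to right and returns the first match it finds.
The match spans [0:5] → 'lfmyl'.
Captured: group 1 = 'lfmyl'.

(0, 5)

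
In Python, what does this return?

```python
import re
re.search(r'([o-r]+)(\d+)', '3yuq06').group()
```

'q06'

This matches one or more of a character in [o-r] (captured); then one or more of a digit (captured).
The match spans [3:6] → 'q06'.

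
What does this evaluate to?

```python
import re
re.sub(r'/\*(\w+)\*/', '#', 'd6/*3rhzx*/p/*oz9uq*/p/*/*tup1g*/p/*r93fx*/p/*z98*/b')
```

'd6#p#p/*#p#p#b'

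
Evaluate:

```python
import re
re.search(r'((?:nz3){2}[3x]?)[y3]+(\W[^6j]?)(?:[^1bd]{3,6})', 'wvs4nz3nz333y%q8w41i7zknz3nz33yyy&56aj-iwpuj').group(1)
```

'nz3nz33'

Pattern: the literal 'nz3' repeated 2 times, then optionally one of [3x] (captured); then one or more of one of [y3]; then a non-word character, then optionally any character except [6j] (captured); then 3 to 6 of any character except [1bd] (non-capturing group).
Unlike `match`, `search` isn't anchored — it looks for the pattern anywhere in the string.
The match spans [4:18] → 'nz3nz333y%q8w4'.
Captured: group 1 = 'nz3nz33', group 2 = '%q'.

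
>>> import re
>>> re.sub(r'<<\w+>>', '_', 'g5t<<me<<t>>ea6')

'g5t<<me_ea6'

Every occurrence is swapped for '_'.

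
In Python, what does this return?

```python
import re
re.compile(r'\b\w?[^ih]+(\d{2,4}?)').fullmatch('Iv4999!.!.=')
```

Pattern: a word boundary (`\b`, zero-width); then optionally a word character, then one or more of any character except [ih]; then 2 to 4 of a digit (lazy) (captured).
For `fullmatch`, every character of the input must be accounted for by the pattern.
Here the pattern can't cover the whole string, so the call returns None.

None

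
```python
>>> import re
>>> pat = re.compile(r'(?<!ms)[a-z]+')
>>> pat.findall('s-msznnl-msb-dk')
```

`(?!…)`/`(?<!…)` only lets a position through if the neighbouring text does NOT match; no characters are consumed.
`findall` yields the raw match text (4 of them) because the pattern has no groups.

['s', 'msznnl', 'msb', 'dk']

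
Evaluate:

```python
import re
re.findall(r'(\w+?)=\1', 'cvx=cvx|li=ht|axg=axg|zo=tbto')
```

`\1` has to match the exact text group 1 already captured.
Walking the string: at [0:7] match 'cvx=cvx', group 1 = 'cvx'; at [14:21] match 'axg=axg', group 1 = 'axg'.
One capturing group, so `findall` returns just the captured substring from each match — 2 in all.

['cvx', 'axg']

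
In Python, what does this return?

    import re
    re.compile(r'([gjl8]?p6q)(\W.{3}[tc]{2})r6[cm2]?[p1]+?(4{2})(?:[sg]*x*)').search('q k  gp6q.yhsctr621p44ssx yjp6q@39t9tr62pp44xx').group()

'gp6q.yhsctr621p44ssx'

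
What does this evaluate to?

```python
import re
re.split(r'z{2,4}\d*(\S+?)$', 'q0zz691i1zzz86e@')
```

['q0', 'i1zzz86e@', '']

Pattern: 2 to 4 of a literal 'z', then zero or more of a digit; then one or more of a non-whitespace character (lazy) (captured); then anchored at the end.
With a capturing group present, the delimiter's captured portion is kept in the result list.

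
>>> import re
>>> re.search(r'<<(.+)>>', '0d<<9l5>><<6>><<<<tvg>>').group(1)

'9l5>><<6>><<<<tvg'

`re.search` tries every starting position until one works.
The match spans [2:23] → '<<9l5>><<6>><<<<tvg>>'.
Captured: group 1 = '9l5>><<6>><<<<tvg'.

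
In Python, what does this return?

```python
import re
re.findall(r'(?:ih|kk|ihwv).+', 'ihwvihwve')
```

Since nothing is captured, `findall` lists the 1 matched substring directly.

['ihwvihwve']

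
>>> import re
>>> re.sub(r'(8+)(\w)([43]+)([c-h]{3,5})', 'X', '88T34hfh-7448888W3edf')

'X-744X'

This matches one or more of a literal '8' (captured); then a word character (captured); then one or more of one of [43] (captured); then 3 to 5 of a character in [c-h] (captured).
Matches: at [0:8] → '88T34hfh'; at [12:21] → '8888W3edf'.
`sub` substitutes 'X' at each match site.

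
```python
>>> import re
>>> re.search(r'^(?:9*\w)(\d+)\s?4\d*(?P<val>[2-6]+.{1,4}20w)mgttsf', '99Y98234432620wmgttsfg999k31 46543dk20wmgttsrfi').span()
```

(0, 21)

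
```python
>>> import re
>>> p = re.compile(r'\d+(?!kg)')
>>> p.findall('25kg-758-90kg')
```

The negative lookaround is zero-width — it rules out positions where the adjacent text would match, without consuming anything.
With no groups in the pattern, `findall` gives back each whole match — 3 here.

['2', '758', '9']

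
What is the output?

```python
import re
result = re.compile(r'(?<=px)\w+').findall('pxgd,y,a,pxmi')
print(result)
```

The lookaround is zero-width — it requires the adjacent text to match without consuming it, so the asserted text isn't part of the match.
Matches: at [2:4] → 'gd'; at [11:13] → 'mi'.
`findall` yields the raw match text (2 of them) because the pattern has no groups.

['gd', 'mi']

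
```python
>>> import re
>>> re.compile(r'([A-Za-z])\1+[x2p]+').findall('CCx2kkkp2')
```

['C', 'k']

A backreference is literal: `\1` must see the identical characters the first group matched.
`findall` collects group 1 from each match (2 total).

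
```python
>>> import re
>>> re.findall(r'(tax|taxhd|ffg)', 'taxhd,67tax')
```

Alternation isn't longest-match — the leftmost alternative that fits at this position is chosen.
Scanning left to right: at [0:3] match 'tax', group 1 = 'tax'; at [8:11] match 'tax', group 1 = 'tax'.
With a single group, `findall` returns only what that group captured — 2 items.

['tax', 'tax']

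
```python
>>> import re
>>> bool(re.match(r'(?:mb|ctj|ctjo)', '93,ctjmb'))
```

False

`re.match` won't scan ahead — the pattern has to work from the very first character.
Here the pattern fails at index 0, so the call returns None, and `bool(None)` is False.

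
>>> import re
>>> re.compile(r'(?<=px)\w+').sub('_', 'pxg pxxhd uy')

Because the assertion is zero-width, the text it checks is not consumed and won't appear in the result.
Matches: at [2:3] → 'g'; at [6:9] → 'xhd'.
`sub` substitutes '_' at each match site.

'px_ px_ uy'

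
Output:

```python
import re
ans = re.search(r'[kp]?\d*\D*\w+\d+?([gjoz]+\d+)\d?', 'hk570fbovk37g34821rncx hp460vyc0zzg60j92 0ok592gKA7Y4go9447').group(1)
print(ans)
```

This matches optionally one of [kp], then zero or more of a digit, then zero or more of a non-digit; then one or more of a word character; then one or more of a digit (lazy); then one or more of one of [gjoz], then one or more of a digit (captured); then optionally a digit.
Unlike `match`, `search` isn't anchored — it looks for the pattern anywhere in the string.
The match spans [0:18] → 'hk570fbovk37g34821'.
Captured: group 1 = 'g34821'.

g34821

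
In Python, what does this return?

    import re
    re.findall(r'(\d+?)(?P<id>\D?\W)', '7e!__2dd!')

[('7', 'e!')]

The pattern matches one or more of a digit (lazy) (captured); then optionally a non-digit, then a non-word character (captured as 'id').
Scanning left to right: at [0:3] match '7e!', groups = ('7', 'e!').
Multiple groups make `findall` return tuples — one 2-tuple for the one match.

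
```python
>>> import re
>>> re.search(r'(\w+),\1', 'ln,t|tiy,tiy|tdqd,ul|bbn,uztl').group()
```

'tiy,tiy'

`\1` has to match the exact text group 1 already captured.
`search` walks the string left to right and returns the first match it finds.
The match spans [5:12] → 'tiy,tiy'.
Captured: group 1 = 'tiy'.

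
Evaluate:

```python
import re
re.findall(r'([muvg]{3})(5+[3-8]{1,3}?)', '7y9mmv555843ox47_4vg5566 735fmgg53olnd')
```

The `?` after the quantifier makes it lazy — it takes as little as possible before letting the rest of the pattern try.
2 groups means each result is a tuple of 2 captured strings — 2 here.

[('mmv', '5558'), ('mgg', '53')]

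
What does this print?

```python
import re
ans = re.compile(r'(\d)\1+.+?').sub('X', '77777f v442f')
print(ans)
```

`\1` is not a pattern — it's the concrete string captured by group 1, re-applied verbatim.
`sub` substitutes 'X' at each match site.

X vXf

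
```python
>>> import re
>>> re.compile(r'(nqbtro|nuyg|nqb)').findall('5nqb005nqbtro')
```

`|` is ordered: at each position the engine commits to the first alternative that works.
`findall` collects group 1 from each match (2 total).

['nqb', 'nqbtro']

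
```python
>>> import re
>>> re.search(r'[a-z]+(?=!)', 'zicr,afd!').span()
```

(5, 8)

The `(?=…)`/`(?<=…)` assertion just peeks at neighbouring text; it doesn't advance the match position.
The match spans [5:8] → 'afd'.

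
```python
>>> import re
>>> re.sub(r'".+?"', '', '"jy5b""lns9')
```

Lazy quantifiers expand one character at a time until the remainder of the pattern can match.
Every occurrence is swapped for ''.

'"lns9'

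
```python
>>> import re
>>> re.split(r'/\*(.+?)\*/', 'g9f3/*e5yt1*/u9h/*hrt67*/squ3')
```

['g9f3', 'e5yt1', 'u9h', 'hrt67', 'squ3']

The `?` after the quantifier makes it lazy — it takes as little as possible before letting the rest of the pattern try.
Matches to split on: at [4:13] → '/*e5yt1*/'; at [16:25] → '/*hrt67*/'.
With a capturing group present, the delimiter's captured portion is kept in the result list.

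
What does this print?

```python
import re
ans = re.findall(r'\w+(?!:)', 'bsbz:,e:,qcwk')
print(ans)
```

['bsb', 'qcwk']

`(?!…)`/`(?<!…)` only lets a position through if the neighbouring text does NOT match; no characters are consumed.
Matches: at [0:3] → 'bsb'; at [9:13] → 'qcwk'.
`findall` yields the raw match text (2 of them) because the pattern has no groups.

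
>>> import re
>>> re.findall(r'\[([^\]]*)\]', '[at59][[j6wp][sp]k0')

['at59', '[j6wp', 'sp']

`findall` collects group 1 from each match (3 total).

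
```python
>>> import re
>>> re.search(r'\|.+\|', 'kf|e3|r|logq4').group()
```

'|e3|r|'

The match spans [2:8] → '|e3|r|'.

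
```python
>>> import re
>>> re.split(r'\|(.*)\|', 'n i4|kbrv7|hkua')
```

With a capturing group present, the delimiter's captured portion is kept in the result list.

['n i4', 'kbrv7', 'hkua']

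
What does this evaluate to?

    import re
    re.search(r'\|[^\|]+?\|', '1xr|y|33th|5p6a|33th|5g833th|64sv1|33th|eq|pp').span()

`re.search` tries every starting position until one works.
The match spans [3:6] → '|y|'.

(3, 6)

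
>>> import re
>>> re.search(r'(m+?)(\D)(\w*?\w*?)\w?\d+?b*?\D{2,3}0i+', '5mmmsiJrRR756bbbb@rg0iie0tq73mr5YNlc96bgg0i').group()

This matches one or more of a literal 'm' (lazy) (captured); then a non-digit (captured); then zero or more of a word character (lazy), then zero or more of a word character (lazy) (captured); then optionally a word character; then one or more of a digit (lazy), then zero or more of a literal 'b' (lazy); then 2 to 3 of a non-digit, then a literal '0', then one or more of a literal 'i'.
Unlike `match`, `search` isn't anchored — it looks for the pattern anywhere in the string.
The match spans [1:23] → 'mmmsiJrRR756bbbb@rg0ii'.
Captured: group 1 = 'm', group 2 = 'm', group 3 = 'msiJrR'.

'mmmsiJrRR756bbbb@rg0ii'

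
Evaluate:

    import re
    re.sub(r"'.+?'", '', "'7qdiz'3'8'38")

'338'

Lazy quantifiers expand one character at a time until the remainder of the pattern can match.
Matches: at [0:7] → "'7qdiz'"; at [8:11] → "'8'".
Every occurrence is swapped for ''.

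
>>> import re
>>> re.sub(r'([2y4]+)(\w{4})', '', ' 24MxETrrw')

' rrw'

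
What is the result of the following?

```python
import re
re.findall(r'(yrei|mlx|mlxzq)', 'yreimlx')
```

Scanning left to right: at [0:4] match 'yrei', group 1 = 'yrei'; at [4:7] match 'mlx', group 1 = 'mlx'.
With a single group, `findall` returns only what that group captured — 2 items.

['yrei', 'mlx']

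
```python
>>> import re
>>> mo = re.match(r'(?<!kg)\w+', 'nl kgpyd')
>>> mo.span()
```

With `match`, the pattern is implicitly anchored at the beginning.
The match spans [0:2] → 'nl'.

(0, 2)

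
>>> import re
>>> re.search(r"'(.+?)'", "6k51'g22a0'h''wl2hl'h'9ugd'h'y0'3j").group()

"'g22a0'"

The match spans [4:11] → "'g22a0'".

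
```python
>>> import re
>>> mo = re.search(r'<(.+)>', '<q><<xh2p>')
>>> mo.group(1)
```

'q><<xh2p'

The match spans [0:10] → '<q><<xh2p>'.
Captured: group 1 = 'q><<xh2p'.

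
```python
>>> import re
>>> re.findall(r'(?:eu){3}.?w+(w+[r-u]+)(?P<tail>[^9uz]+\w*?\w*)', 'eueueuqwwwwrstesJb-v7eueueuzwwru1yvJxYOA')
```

[('wrst', 'esJb-v7eueueuzwwru1yvJxYOA')]

This matches the literal 'eu' repeated 3 times, then optionally any character, then one or more of the literal 'w'; then one or more of a literal 'w', then one or more of a character in [r-u] (captured); then one or more of any character except [9uz], then zero or more of a word character (lazy), then zero or more of a word character (captured as 'tail').
`findall` packs the 2 group values into a tuple for every match.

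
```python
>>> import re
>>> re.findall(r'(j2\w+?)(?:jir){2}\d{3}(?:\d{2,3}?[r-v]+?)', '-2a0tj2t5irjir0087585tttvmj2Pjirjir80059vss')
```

['j2t5irjir0087585tttvmj2P']

Pattern: the literal 'j2', then one or more of a word character (lazy) (captured); then the literal 'jir' repeated 2 times, then exactly 3 of a digit; then 2 to 3 of a digit (lazy), then one or more of a character in [r-v] (lazy) (non-capturing group).
Walking the string: at [5:41] match 'j2t5irjir0087585tttvmj2Pjirjir80059v', group 1 = 'j2t5irjir0087585tttvmj2P'.
One capturing group, so `findall` returns just the captured substring from the one match — 1 in all.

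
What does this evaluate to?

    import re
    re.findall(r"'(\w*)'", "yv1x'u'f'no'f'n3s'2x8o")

['u', 'no', 'n3s']

With a single group, `findall` returns only what that group captured — 3 items.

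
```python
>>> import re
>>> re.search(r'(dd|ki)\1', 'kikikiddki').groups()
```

('ki',)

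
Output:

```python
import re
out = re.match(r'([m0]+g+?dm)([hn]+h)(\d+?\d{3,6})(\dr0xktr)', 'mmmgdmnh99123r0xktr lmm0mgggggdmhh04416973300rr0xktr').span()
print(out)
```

Pattern: one or more of one of [m0], then one or more of the literal 'g' (lazy), then the literal 'dm' (captured); then one or more of one of [hn], then a literal 'h' (captured); then one or more of a digit (lazy), then 3 to 6 of a digit (captured); then a digit, then the literal 'r0x', then the literal 'ktr' (captured).
`re.match` only tries the pattern at the start of the string.
The match spans [0:19] → 'mmmgdmnh99123r0xktr'.
Captured: group 1 = 'mmmgdm', group 2 = 'nh', group 3 = '9912', group 4 = '3r0xktr'.

(0, 19)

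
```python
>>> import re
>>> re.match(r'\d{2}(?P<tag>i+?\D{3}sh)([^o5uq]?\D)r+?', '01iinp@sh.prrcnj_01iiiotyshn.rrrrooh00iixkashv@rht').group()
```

Pattern: exactly 2 of a digit; then one or more of a literal 'i' (lazy), then exactly 3 of a non-digit, then the literal 'sh' (captured as 'tag'); then optionally any character except [o5uq], then a non-digit (captured); then one or more of a literal 'r' (lazy).
With `match`, the pattern is implicitly anchored at the beginning.
The match spans [0:12] → '01iinp@sh.pr'.
Captured: group 1 = 'iinp@sh', group 2 = '.p'.

'01iinp@sh.pr'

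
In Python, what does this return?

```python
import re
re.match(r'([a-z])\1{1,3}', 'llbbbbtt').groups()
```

`\1` is not a pattern — it's the concrete string captured by group 1, re-applied verbatim.
`match` is anchored at position 0; if the pattern doesn't fit there, it returns None.
The match spans [0:2] → 'll'.
Captured: group 1 = 'l'.

('l',)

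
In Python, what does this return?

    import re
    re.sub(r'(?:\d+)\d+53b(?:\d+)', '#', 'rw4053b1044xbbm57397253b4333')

'rw#xbbm#'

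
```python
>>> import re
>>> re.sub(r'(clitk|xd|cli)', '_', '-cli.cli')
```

Each match is replaced by '_'.

'-_._'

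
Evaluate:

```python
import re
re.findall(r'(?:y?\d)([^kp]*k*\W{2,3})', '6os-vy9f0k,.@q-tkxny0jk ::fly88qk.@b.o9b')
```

['os-vy9f0k,.@', 'jk ::', '8qk.@']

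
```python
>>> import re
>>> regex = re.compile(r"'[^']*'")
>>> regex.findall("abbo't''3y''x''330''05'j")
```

["'t'", "'3y'", "'x'", "'330'", "'05'"]

`findall` yields the raw match text (5 of them) because the pattern has no groups.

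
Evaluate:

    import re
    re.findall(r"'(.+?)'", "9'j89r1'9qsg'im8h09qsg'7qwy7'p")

['j89r1', 'im8h09qsg']

Lazy quantifiers expand one character at a time until the remainder of the pattern can match.
Scanning left to right: at [1:8] match "'j89r1'", group 1 = 'j89r1'; at [12:23] match "'im8h09qsg'", group 1 = 'im8h09qsg'.
`findall` collects group 1 from each match (2 total).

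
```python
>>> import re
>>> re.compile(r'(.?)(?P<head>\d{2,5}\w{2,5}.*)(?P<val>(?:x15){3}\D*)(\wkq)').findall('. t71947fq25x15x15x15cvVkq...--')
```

[('t', '71947fq25', 'x15x15x15cv', 'Vkq')]

This matches optionally any character (captured); then 2 to 5 of a digit, then 2 to 5 of a word character, then zero or more of any character (captured as 'head'); then the literal 'x15' repeated 3 times, then zero or more of a non-digit (captured as 'val'); then a word character, then the literal 'kq' (captured).
Matches: at [2:26] match 't71947fq25x15x15x15cvVkq', groups = ('t', '71947fq25', 'x15x15x15cv', 'Vkq').
Multiple groups make `findall` return tuples — one 4-tuple for the one match.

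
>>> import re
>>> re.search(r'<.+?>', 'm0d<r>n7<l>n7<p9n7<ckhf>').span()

(3, 6)

Lazy quantifiers expand one character at a time until the remainder of the pattern can match.
The match spans [3:6] → '<r>'.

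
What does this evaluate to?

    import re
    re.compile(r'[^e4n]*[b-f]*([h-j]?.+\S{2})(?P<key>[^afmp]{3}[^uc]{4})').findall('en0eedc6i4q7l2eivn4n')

[('n0eedc6i4q7l', '2eivn4n')]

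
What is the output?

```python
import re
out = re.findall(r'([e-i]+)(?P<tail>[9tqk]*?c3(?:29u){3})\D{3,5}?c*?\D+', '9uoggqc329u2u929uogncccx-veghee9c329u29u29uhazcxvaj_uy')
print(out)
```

[('eghee', '9c329u29u29u')]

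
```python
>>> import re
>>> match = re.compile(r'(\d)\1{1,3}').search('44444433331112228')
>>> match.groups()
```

('4',)

`\1` is not a pattern — it's the concrete string captured by group 1, re-applied verbatim.
`re.search` tries every starting position until one works.
The match spans [0:4] → '4444'.
Captured: group 1 = '4'.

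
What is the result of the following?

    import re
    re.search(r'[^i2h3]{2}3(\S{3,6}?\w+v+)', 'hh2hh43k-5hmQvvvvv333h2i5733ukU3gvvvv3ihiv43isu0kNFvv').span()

(16, 53)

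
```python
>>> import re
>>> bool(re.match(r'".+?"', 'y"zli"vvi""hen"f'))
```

False

With `match`, the pattern is implicitly anchored at the beginning.
Here the string doesn't start with a match, so the call returns None, and `bool(None)` is False.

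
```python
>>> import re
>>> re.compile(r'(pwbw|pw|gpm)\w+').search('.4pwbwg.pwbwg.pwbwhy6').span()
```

(2, 7)

`search` walks the string left to right and returns the first match it finds.
The match spans [2:7] → 'pwbwg'.
Captured: group 1 = 'pwbw'.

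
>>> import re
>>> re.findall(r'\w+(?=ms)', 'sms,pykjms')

The lookaround is zero-width — it requires the adjacent text to match without consuming it, so the asserted text isn't part of the match.
With no groups in the pattern, `findall` gives back each whole match — 2 here.

['s', 'pykj']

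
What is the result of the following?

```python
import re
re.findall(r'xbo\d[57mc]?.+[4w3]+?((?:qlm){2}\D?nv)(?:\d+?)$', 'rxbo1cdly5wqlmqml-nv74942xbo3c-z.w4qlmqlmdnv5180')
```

['qlmqlmdnv']

Because there's exactly one group, `findall` drops the full match and keeps group 1 from the one hit.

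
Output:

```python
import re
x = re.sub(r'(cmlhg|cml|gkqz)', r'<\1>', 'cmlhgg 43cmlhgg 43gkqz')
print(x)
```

<cmlhg>g 43<cmlhg>g 43<gkqz>

Alternation tries branches left to right and keeps the first one that lets the overall match succeed at that position.
Matches: at [0:5] → 'cmlhg'; at [9:14] → 'cmlhg'; at [18:22] → 'gkqz'.
The replacement refers to a captured group, so each match is rewritten using its own captured text.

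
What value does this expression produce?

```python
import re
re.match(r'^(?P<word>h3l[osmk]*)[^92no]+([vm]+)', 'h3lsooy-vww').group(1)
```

'h3lsoo'

The match spans [0:9] → 'h3lsooy-v'.
Captured: group 1 = 'h3lsoo', group 2 = 'v'.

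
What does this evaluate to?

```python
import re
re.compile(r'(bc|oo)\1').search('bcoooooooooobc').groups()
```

`\1` has to match the exact text group 1 already captured.
`re.search` tries every starting position until one works.
The match spans [2:6] → 'oooo'.
Captured: group 1 = 'oo'.

('oo',)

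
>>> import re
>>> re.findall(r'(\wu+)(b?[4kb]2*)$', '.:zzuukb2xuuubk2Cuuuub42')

[('Cuuuu', 'b42')]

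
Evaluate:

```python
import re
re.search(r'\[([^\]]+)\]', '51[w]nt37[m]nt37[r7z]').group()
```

`re.search` scans for the first position where the pattern succeeds.
The match spans [2:5] → '[w]'.
Captured: group 1 = 'w'.

'[w]'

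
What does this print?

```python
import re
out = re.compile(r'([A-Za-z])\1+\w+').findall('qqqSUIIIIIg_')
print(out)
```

`\1` is not a pattern — it's the concrete string captured by group 1, re-applied verbatim.
With a single group, `findall` returns only what that group captured — 1 item.

['q']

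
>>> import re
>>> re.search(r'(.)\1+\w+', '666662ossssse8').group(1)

After group 1 captures some text, `\1` only succeeds where that same text appears again.
Unlike `match`, `search` isn't anchored — it looks for the pattern anywhere in the string.
The match spans [0:14] → '666662ossssse8'.
Captured: group 1 = '6'.

'6'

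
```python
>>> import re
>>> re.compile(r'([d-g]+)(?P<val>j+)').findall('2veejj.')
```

[('ee', 'jj')]

The pattern matches one or more of a character in [d-g] (captured); then one or more of a literal 'j' (captured as 'val').
Scanning left to right: at [2:6] match 'eejj', groups = ('ee', 'jj').
2 groups means the one result is a tuple of 2 captured strings — 1 here.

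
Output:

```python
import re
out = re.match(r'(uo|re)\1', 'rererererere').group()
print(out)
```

rere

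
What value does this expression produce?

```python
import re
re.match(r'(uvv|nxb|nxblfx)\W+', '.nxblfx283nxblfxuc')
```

None

`re.match` only tries the pattern at the start of the string.
Here position 0 doesn't satisfy it, so the call returns None.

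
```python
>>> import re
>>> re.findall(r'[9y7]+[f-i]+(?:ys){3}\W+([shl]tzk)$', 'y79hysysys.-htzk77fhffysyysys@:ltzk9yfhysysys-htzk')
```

['htzk']

This matches one or more of one of [9y7], then one or more of a character in [f-i], then the literal 'ys' repeated 3 times; then one or more of a non-word character; then one of [shl], then the literal 'tzk' (captured); then anchored at the end.
Walking the string: at [35:50] match '9yfhysysys-htzk', group 1 = 'htzk'.
`findall` collects group 1 from the one match (1 total).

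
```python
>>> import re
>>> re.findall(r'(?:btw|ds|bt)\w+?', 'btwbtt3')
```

The regex engine tests alternatives in the order written; an earlier branch that matches wins even if a later one would match more.
Scanning left to right: at [0:4] → 'btwb'.
`findall` yields the raw match text (1 of them) because the pattern has no groups.

['btwb']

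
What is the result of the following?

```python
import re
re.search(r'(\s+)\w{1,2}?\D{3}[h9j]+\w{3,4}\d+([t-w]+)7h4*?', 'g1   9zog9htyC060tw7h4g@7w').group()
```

'   9zog9htyC060tw7h'

Because the quantifier is non-greedy, it stops expanding at the earliest point where the rest of the pattern can succeed.
The match spans [2:21] → '   9zog9htyC060tw7h'.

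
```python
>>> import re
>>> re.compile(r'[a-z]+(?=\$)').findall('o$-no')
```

['o']

The `(?=…)`/`(?<=…)` assertion just peeks at neighbouring text; it doesn't advance the match position.
Matches: at [0:1] → 'o'.
`findall` yields the raw match text (1 of them) because the pattern has no groups.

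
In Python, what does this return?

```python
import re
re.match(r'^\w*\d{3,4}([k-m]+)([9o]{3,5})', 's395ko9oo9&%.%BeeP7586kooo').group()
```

's395ko9oo9'

Pattern: anchored at the start of the string; then zero or more of a word character, then 3 to 4 of a digit; then one or more of a character in [k-m] (captured); then 3 to 5 of one of [9o] (captured).
`match` is anchored at position 0; if the pattern doesn't fit there, it returns None.
The match spans [0:10] → 's395ko9oo9'.
Captured: group 1 = 'k', group 2 = 'o9oo9'.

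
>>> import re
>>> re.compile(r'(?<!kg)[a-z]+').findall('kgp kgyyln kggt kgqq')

['kgp', 'kgyyln', 'kggt', 'kgqq']

A negative assertion filters positions out without eating any characters.
Scanning left to right: at [0:3] → 'kgp'; at [4:10] → 'kgyyln'; at [11:15] → 'kggt'; at [16:20] → 'kgqq'.
Since nothing is captured, `findall` lists the 4 matched substrings directly.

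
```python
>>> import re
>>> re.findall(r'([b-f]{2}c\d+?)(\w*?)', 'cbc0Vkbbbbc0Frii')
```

[('cbc0', ''), ('bbc0', '')]

This matches exactly 2 of a character in [b-f], then a literal 'c', then one or more of a digit (lazy) (captured); then zero or more of a word character (lazy) (captured).
The `?` after the quantifier makes it lazy — it takes as little as possible before letting the rest of the pattern try.
Scanning left to right: at [0:4] match 'cbc0', groups = ('cbc0', ''); at [8:12] match 'bbc0', groups = ('bbc0', '').
2 groups means each result is a tuple of 2 captured strings — 2 here.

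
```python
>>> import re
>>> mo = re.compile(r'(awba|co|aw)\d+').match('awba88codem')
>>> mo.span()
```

(0, 6)

`re.match` won't scan ahead — the pattern has to work from the very first character.
The match spans [0:6] → 'awba88'.
Captured: group 1 = 'awba'.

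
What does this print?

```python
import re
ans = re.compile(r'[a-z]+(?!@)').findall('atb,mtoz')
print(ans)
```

The negative lookahead/lookbehind blocks any match where the forbidden context is present.
Matches: at [0:3] → 'atb'; at [4:8] → 'mtoz'.
With no groups in the pattern, `findall` gives back each whole match — 2 here.

['atb', 'mtoz']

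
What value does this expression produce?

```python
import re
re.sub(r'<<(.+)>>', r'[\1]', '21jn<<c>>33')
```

Matches: at [4:9] → '<<c>>'.
The replacement refers to a captured group, so each match is rewritten using its own captured text.

'21jn[c]33'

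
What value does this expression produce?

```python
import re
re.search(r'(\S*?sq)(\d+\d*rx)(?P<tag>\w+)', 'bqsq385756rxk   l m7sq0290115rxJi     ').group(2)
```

The pattern matches zero or more of a non-whitespace character (lazy), then the literal 'sq' (captured); then one or more of a digit, then zero or more of a digit, then the literal 'rx' (captured); then one or more of a word character (captured as 'tag').
`re.search` scans for the first position where the pattern succeeds.
The match spans [0:13] → 'bqsq385756rxk'.
Captured: group 1 = 'bqsq', group 2 = '385756rx', group 3 = 'k'.

'385756rx'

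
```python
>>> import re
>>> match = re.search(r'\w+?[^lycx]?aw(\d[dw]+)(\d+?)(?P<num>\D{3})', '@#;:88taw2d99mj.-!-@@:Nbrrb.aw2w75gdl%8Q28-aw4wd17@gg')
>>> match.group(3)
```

'mj.'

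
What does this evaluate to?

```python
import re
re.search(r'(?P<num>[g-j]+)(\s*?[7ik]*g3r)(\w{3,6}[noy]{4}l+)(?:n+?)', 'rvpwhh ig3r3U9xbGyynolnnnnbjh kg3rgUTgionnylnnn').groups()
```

('hh', ' ig3r', '3U9xbGyynol')

Pattern: one or more of a character in [g-j] (captured as 'num'); then zero or more of whitespace (lazy), then zero or more of one of [7ik], then the literal 'g3r' (captured); then 3 to 6 of a word character, then exactly 4 of one of [noy], then one or more of the literal 'l' (captured); then one or more of a literal 'n' (lazy) (non-capturing group).
The `?` after the quantifier makes it lazy — it takes as little as possible before letting the rest of the pattern try.
`re.search` tries every starting position until one works.
The match spans [4:23] → 'hh ig3r3U9xbGyynoln'.
Captured: group 1 = 'hh', group 2 = ' ig3r', group 3 = '3U9xbGyynol'.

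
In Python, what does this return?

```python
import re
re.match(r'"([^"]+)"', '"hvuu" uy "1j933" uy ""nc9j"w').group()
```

`re.match` won't scan ahead — the pattern has to work from the very first character.
The match spans [0:6] → '"hvuu"'.
Captured: group 1 = 'hvuu'.

'"hvuu"'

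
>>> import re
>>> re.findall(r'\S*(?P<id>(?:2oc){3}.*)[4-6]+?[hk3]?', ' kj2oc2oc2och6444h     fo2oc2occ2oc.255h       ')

['2oc2oc2och6444h     fo2oc2occ2oc.25']

Pattern: zero or more of a non-whitespace character; then the literal '2oc' repeated 3 times, then zero or more of any character (captured as 'id'); then one or more of a character in [4-6] (lazy), then optionally one of [hk3].
Walking the string: at [1:40] match 'kj2oc2oc2och6444h     fo2oc2occ2oc.255h', group 1 = '2oc2oc2och6444h     fo2oc2occ2oc.25'.
`findall` collects group 1 from the one match (1 total).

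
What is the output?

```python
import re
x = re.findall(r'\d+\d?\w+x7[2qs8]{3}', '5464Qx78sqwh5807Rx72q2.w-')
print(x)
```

Pattern: one or more of a digit, then optionally a digit; then one or more of a word character; then the literal 'x7', then exactly 3 of one of [2qs8].
Scanning left to right: at [0:22] → '5464Qx78sqwh5807Rx72q2'.
No capturing groups, so `findall` returns the 1 full match string.

['5464Qx78sqwh5807Rx72q2']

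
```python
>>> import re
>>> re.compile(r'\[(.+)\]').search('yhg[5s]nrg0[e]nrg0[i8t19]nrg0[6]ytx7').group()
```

`re.search` scans for the first position where the pattern succeeds.
The match spans [3:32] → '[5s]nrg0[e]nrg0[i8t19]nrg0[6]'.
Captured: group 1 = '5s]nrg0[e]nrg0[i8t19]nrg0[6'.

'[5s]nrg0[e]nrg0[i8t19]nrg0[6]'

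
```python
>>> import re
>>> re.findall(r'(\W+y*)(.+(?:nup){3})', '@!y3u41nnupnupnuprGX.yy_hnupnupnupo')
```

Pattern: one or more of a non-word character, then zero or more of the literal 'y' (captured); then one or more of any character, then the literal 'nup' repeated 3 times (captured).
With 2 capturing groups, `findall` returns a 2-tuple per match.

[('@!y', '3u41nnupnupnuprGX.yy_hnupnupnup')]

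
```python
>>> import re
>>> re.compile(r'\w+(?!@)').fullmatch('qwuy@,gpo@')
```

`re.fullmatch` is like wrapping the pattern in `^…$` (in single-line mode).
Here the pattern can't cover the whole string, so the call returns None.

None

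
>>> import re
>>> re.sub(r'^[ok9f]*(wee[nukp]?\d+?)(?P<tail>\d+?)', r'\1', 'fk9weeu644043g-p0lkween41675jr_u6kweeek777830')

The pattern matches anchored at the start of the string; then zero or more of one of [ok9f]; then the literal 'wee', then optionally one of [nukp], then one or more of a digit (lazy) (captured); then one or more of a digit (lazy) (captured as 'tail').
A `+?`/`*?`/`{m,n}?` starts at its minimum and grows only as far as needed for what follows to match.
Matches: at [0:9] → 'fk9weeu64'.
The replacement refers to a captured group, so each match is rewritten using its own captured text.

'weeu64043g-p0lkween41675jr_u6kweeek777830'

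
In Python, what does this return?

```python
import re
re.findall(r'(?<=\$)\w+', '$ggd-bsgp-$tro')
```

The `(?=…)`/`(?<=…)` assertion just peeks at neighbouring text; it doesn't advance the match position.
Walking the string: at [1:4] → 'ggd'; at [11:14] → 'tro'.
Since nothing is captured, `findall` lists the 2 matched substrings directly.

['ggd', 'tro']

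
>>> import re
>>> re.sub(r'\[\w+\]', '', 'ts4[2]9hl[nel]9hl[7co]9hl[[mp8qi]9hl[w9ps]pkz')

Matches: at [3:6] → '[2]'; at [9:14] → '[nel]'; at [17:22] → '[7co]'; at [26:33] → '[mp8qi]'; at [36:42] → '[w9ps]'.
Each match is replaced by ''.

'ts49hl9hl9hl[9hlpkz'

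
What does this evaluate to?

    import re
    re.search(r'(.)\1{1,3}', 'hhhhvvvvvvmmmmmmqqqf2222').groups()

('h',)

A backreference is literal: `\1` must see the identical characters the first group matched.
`search` walks the string left to right and returns the first match it finds.
The match spans [0:4] → 'hhhh'.
Captured: group 1 = 'h'.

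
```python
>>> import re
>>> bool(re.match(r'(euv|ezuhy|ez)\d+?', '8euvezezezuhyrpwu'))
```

`re.match` won't scan ahead — the pattern has to work from the very first character.
Here position 0 doesn't satisfy it, so the call returns None, and `bool(None)` is False.

False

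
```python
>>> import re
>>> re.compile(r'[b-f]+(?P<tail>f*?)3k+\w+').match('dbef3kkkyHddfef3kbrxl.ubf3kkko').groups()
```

('',)

This matches one or more of a character in [b-f]; then zero or more of a literal 'f' (lazy) (captured as 'tail'); then a literal '3', then one or more of the literal 'k', then one or more of a word character.
`re.match` only tries the pattern at the start of the string.
The match spans [0:21] → 'dbef3kkkyHddfef3kbrxl'.
Captured: group 1 = ''.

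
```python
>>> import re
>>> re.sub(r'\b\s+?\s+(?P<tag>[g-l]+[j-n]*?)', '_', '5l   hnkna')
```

The pattern matches a word boundary (`\b`, zero-width); then one or more of whitespace (lazy); then one or more of whitespace; then one or more of a character in [g-l], then zero or more of a character in [j-n] (lazy) (captured as 'tag').
A `+?`/`*?`/`{m,n}?` starts at its minimum and grows only as far as needed for what follows to match.
Matches: at [2:6] → '   h'.
Every occurrence is swapped for '_'.

'5l_nkna'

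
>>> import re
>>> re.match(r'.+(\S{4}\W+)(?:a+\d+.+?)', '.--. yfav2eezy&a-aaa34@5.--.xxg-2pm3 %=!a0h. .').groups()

('2pm3 %=!',)

The match spans [0:43] → '.--. yfav2eezy&a-aaa34@5.--.xxg-2pm3 %=!a0h'.
Captured: group 1 = '2pm3 %=!'.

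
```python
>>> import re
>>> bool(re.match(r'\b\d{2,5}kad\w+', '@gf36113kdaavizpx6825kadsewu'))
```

The pattern matches a word boundary (`\b`, zero-width); then 2 to 5 of a digit, then the literal 'kad'; then one or more of a word character.
With `match`, the pattern is implicitly anchored at the beginning.
Here the string doesn't start with a match, so the call returns None, and `bool(None)` is False.

False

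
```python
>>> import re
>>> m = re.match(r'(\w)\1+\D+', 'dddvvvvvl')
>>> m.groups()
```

The match spans [0:9] → 'dddvvvvvl'.
Captured: group 1 = 'd'.

('d',)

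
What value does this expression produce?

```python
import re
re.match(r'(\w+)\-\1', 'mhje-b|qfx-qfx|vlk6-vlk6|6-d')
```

None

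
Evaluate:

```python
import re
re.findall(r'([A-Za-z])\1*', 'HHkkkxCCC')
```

After group 1 captures some text, `\1` only succeeds where that same text appears again.
Matches: at [0:2] match 'HH', group 1 = 'H'; at [2:5] match 'kkk', group 1 = 'k'; at [5:6] match 'x', group 1 = 'x'; at [6:9] match 'CCC', group 1 = 'C'.
One capturing group, so `findall` returns just the captured substring from each match — 4 in all.

['H', 'k', 'x', 'C']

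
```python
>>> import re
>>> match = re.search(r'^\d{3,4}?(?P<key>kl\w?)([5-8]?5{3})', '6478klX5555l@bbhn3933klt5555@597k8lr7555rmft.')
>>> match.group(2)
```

The pattern matches anchored at the start of the string; then 3 to 4 of a digit (lazy); then the literal 'kl', then optionally a word character (captured as 'key'); then optionally a character in [5-8], then exactly 3 of a literal '5' (captured).
Unlike `match`, `search` isn't anchored — it looks for the pattern anywhere in the string.
The match spans [0:11] → '6478klX5555'.
Captured: group 1 = 'klX', group 2 = '5555'.

'5555'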